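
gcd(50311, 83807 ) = 1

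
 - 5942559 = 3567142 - 9509701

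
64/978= 32/489  =  0.07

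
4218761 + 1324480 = 5543241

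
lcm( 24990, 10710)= 74970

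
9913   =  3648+6265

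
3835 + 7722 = 11557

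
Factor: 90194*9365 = 2^1*5^1*13^1 * 1873^1*3469^1 = 844666810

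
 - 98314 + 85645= - 12669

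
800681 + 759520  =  1560201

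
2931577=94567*31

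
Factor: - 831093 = - 3^1 * 53^1*5227^1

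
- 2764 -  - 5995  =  3231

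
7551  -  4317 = 3234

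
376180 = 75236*5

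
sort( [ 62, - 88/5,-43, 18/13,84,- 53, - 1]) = [ - 53, - 43, - 88/5, -1, 18/13, 62,84 ]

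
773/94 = 8 + 21/94 =8.22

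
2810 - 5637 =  - 2827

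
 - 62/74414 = -31/37207= - 0.00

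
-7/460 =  - 7/460 = -0.02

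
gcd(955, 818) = 1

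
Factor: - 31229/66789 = -3^( - 2)*11^1 * 17^1*41^(-1) * 167^1*181^(- 1 )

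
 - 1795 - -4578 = 2783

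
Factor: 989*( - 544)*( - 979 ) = 526717664 = 2^5 *11^1*17^1*23^1*43^1 *89^1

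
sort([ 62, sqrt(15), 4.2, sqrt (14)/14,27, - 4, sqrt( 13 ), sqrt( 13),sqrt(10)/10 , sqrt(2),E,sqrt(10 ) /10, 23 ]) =[ - 4,sqrt(14)/14,sqrt(10)/10,sqrt( 10) /10,sqrt(2),E, sqrt( 13),  sqrt(13),sqrt( 15),4.2,23,27,  62 ] 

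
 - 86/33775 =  - 86/33775 = - 0.00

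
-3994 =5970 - 9964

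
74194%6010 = 2074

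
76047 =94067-18020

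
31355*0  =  0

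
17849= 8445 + 9404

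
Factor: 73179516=2^2*3^1*97^1*62869^1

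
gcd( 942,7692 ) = 6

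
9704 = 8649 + 1055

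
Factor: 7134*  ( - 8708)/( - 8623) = 2^3*3^1*7^1*29^1*41^1*311^1*8623^( - 1 ) = 62122872/8623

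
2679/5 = 2679/5 = 535.80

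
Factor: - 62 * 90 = - 5580  =  - 2^2 * 3^2*5^1*31^1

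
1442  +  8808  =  10250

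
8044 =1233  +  6811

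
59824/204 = 293 +13/51=293.25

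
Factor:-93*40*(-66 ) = 245520 = 2^4*3^2*5^1*11^1*31^1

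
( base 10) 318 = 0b100111110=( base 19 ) ge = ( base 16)13e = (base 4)10332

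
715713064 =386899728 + 328813336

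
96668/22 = 4394 = 4394.00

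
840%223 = 171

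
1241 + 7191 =8432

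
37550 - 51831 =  - 14281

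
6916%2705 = 1506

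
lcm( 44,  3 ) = 132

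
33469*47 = 1573043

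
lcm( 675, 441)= 33075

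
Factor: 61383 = 3^1* 7^1*37^1*79^1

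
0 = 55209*0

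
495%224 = 47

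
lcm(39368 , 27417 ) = 1535352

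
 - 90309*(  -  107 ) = 9663063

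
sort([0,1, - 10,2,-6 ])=[ - 10 , - 6, 0,1,2]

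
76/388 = 19/97= 0.20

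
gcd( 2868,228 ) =12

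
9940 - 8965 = 975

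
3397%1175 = 1047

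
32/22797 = 32/22797 = 0.00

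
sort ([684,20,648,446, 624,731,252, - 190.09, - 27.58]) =[ - 190.09,-27.58,20, 252, 446, 624, 648,  684,  731 ]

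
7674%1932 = 1878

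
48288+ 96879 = 145167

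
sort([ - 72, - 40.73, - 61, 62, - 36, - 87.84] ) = [ - 87.84, - 72, - 61, - 40.73, - 36, 62]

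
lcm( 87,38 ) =3306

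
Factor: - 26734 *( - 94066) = 2514760444 = 2^2 * 7^1*6719^1*13367^1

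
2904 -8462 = -5558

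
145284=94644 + 50640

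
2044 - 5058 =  - 3014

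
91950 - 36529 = 55421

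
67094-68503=-1409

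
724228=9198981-8474753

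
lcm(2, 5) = 10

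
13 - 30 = - 17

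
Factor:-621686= - 2^1*13^1 * 23911^1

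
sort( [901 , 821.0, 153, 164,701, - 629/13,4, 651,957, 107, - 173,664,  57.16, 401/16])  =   [ - 173, - 629/13, 4 , 401/16, 57.16, 107 , 153, 164,651, 664,701 , 821.0, 901, 957 ] 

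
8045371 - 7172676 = 872695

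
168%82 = 4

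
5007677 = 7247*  691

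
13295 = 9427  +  3868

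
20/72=5/18 = 0.28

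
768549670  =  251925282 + 516624388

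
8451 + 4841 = 13292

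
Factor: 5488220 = 2^2*5^1*137^1*2003^1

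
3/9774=1/3258=0.00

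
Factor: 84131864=2^3*10516483^1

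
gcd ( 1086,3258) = 1086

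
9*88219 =793971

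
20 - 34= - 14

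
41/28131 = 41/28131 = 0.00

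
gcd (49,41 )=1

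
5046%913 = 481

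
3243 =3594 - 351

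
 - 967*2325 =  - 2248275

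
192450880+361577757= 554028637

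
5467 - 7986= - 2519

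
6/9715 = 6/9715 = 0.00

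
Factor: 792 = 2^3*3^2*11^1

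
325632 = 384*848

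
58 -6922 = - 6864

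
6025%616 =481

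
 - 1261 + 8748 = 7487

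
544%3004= 544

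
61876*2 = 123752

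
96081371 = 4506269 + 91575102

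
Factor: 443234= 2^1 * 11^1 * 20147^1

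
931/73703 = 133/10529 = 0.01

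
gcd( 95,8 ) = 1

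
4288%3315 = 973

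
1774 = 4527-2753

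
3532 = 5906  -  2374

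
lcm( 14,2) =14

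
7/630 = 1/90 = 0.01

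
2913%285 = 63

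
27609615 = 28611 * 965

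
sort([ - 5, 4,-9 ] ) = [-9,-5, 4 ]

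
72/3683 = 72/3683 = 0.02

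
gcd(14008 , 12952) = 8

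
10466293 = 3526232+6940061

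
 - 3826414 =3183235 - 7009649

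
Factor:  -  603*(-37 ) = 22311 = 3^2 * 37^1*67^1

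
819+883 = 1702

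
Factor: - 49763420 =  - 2^2*  5^1*7^2*17^1*29^1*103^1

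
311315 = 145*2147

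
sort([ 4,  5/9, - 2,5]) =[ - 2, 5/9, 4,5]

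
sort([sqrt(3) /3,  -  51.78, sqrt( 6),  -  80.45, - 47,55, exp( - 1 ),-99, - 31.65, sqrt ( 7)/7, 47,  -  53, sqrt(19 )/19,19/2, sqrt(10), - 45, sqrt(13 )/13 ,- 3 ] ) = [ - 99,-80.45,- 53,  -  51.78,  -  47,-45,- 31.65, - 3, sqrt (19 )/19, sqrt (13)/13 , exp( - 1 ), sqrt(7)/7, sqrt( 3 )/3, sqrt(6),sqrt(10 ), 19/2, 47, 55] 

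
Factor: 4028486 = 2^1*7^2 * 11^1*37^1*101^1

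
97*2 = 194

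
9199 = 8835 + 364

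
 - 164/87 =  - 164/87  =  - 1.89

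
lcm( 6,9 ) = 18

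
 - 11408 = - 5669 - 5739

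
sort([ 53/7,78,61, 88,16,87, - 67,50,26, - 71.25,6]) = [-71.25,  -  67, 6, 53/7,16,26,50, 61,78,87,88 ]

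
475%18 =7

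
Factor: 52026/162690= 5^( - 1 )*11^( - 1)*13^1*17^( - 1)*23^1 = 299/935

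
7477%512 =309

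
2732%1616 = 1116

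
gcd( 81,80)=1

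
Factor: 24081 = 3^1 * 23^1* 349^1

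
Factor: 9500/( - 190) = - 2^1*5^2 = - 50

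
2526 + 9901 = 12427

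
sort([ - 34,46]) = [ - 34,46]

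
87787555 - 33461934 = 54325621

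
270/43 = 6 + 12/43 = 6.28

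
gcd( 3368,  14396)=4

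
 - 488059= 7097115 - 7585174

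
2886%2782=104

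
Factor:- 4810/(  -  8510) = 13^1*23^( - 1)=13/23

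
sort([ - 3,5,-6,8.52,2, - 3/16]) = [ - 6, - 3,-3/16,2 , 5 , 8.52]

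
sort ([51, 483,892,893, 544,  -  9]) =[  -  9,51, 483, 544, 892 , 893 ]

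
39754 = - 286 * ( - 139)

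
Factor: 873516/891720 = 72793/74310 = 2^( - 1 )*3^( - 1)*5^( - 1)*7^1*2477^ (  -  1 )*10399^1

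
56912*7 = 398384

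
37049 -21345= 15704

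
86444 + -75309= 11135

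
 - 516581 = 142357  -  658938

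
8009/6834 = 1 + 1175/6834=1.17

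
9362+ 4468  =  13830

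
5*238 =1190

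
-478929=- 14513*33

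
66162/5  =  13232 + 2/5 = 13232.40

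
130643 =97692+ 32951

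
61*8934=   544974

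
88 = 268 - 180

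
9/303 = 3/101 = 0.03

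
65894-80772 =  - 14878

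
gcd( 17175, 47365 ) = 5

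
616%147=28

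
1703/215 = 1703/215 =7.92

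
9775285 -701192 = 9074093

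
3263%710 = 423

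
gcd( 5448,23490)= 6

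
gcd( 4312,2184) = 56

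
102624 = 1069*96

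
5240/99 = 52 + 92/99 = 52.93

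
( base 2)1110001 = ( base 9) 135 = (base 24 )4H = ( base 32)3h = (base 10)113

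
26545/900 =5309/180 = 29.49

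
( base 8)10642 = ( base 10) 4514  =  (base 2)1000110100010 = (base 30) 50e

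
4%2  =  0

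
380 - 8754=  - 8374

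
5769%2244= 1281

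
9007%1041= 679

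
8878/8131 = 8878/8131 = 1.09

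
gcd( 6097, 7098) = 91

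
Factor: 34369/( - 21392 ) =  - 2^( - 4 )*7^ ( - 1 ) * 191^( - 1 )*34369^1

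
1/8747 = 1/8747 = 0.00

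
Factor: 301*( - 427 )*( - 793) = 7^2*13^1*43^1 *61^2 = 101921911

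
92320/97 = 951 +73/97   =  951.75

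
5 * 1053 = 5265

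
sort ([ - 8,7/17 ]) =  [ - 8,  7/17] 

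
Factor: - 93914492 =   -  2^2*7^1*19^1 * 176531^1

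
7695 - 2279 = 5416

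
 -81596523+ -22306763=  -103903286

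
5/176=5/176 = 0.03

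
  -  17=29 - 46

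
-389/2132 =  - 1 + 1743/2132= - 0.18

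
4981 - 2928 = 2053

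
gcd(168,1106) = 14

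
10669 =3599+7070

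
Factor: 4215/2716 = 2^(-2) * 3^1*5^1*7^ ( - 1 )*97^( -1 )*281^1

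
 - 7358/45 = - 164  +  22/45=-  163.51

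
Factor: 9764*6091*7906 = 2^3* 59^1*67^1*2441^1*6091^1 = 470189774744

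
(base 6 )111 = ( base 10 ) 43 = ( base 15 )2D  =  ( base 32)1b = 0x2B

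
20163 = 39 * 517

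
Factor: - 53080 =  - 2^3*5^1*1327^1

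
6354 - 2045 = 4309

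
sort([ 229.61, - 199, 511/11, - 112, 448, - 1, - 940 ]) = [ - 940,-199,-112, - 1, 511/11, 229.61, 448]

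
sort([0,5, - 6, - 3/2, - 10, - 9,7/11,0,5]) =[ - 10,-9, - 6, - 3/2,0 , 0, 7/11,  5,5 ] 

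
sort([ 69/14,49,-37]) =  [ - 37, 69/14, 49]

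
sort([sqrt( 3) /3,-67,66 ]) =[  -  67,sqrt( 3)/3, 66 ]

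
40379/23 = 40379/23 = 1755.61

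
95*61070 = 5801650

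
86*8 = 688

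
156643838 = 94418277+62225561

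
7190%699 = 200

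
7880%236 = 92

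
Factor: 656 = 2^4 * 41^1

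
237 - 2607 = - 2370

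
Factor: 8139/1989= 2713/663 =3^( -1 )*13^(  -  1)*17^( - 1)*2713^1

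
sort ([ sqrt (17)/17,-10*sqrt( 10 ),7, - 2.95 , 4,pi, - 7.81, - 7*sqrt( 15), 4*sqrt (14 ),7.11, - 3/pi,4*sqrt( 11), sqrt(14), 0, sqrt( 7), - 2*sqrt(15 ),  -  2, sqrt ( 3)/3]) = [ - 10*sqrt( 10) ,-7*sqrt(15),- 7.81,  -  2*sqrt( 15 ), - 2.95, - 2, - 3/pi, 0, sqrt (17)/17, sqrt( 3)/3,sqrt( 7),pi , sqrt( 14 ), 4 , 7, 7.11, 4 * sqrt( 11) , 4*sqrt (14)]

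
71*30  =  2130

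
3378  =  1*3378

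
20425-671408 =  -650983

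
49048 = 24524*2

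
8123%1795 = 943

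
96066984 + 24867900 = 120934884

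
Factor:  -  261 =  - 3^2*29^1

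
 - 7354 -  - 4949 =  - 2405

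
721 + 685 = 1406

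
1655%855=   800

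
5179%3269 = 1910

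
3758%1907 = 1851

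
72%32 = 8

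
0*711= 0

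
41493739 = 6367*6517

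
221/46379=221/46379 = 0.00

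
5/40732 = 5/40732 = 0.00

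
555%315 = 240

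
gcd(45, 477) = 9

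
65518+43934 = 109452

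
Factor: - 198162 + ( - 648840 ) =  - 2^1*3^1*13^1*10859^1 =- 847002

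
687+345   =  1032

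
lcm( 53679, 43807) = 3811209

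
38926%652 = 458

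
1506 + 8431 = 9937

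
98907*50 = 4945350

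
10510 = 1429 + 9081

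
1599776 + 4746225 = 6346001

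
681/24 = 28 + 3/8 =28.38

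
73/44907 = 73/44907 = 0.00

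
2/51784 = 1/25892 = 0.00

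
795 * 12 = 9540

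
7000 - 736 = 6264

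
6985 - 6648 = 337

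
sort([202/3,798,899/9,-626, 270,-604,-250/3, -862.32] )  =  [ - 862.32, - 626, -604, - 250/3,202/3, 899/9, 270, 798 ] 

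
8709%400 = 309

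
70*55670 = 3896900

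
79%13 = 1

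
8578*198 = 1698444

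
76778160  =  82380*932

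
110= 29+81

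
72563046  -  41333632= 31229414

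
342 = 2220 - 1878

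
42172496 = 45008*937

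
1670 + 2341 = 4011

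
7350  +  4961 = 12311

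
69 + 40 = 109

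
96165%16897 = 11680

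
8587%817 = 417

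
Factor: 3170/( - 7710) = -317/771 = -  3^( - 1 )*257^( - 1 )*317^1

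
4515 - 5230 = -715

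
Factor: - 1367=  - 1367^1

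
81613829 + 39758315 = 121372144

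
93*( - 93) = - 8649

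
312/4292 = 78/1073 = 0.07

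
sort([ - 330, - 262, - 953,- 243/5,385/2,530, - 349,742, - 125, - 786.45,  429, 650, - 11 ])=[ - 953, - 786.45, - 349, - 330, - 262, - 125, - 243/5, - 11,385/2,429, 530,650,742] 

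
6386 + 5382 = 11768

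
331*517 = 171127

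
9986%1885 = 561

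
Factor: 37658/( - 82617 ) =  - 2^1*3^( - 1 )*19^1*991^1*27539^( - 1 ) 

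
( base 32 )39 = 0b1101001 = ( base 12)89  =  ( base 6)253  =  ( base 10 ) 105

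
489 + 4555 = 5044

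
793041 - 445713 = 347328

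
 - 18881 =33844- 52725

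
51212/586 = 87+115/293=87.39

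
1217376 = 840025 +377351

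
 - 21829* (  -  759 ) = 16568211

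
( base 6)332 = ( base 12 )A8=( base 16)80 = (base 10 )128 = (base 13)9B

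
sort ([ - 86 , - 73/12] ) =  [-86, - 73/12]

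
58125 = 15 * 3875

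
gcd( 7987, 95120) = 1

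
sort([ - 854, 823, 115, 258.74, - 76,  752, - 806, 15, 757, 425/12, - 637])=[ - 854,  -  806, - 637, - 76,15, 425/12,115, 258.74,752, 757, 823 ]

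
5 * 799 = 3995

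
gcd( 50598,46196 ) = 2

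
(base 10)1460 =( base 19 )40G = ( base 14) 764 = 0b10110110100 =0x5b4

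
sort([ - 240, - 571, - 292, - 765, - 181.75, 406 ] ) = [ - 765, - 571, -292, - 240, - 181.75, 406]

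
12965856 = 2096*6186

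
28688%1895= 263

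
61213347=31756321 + 29457026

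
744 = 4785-4041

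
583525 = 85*6865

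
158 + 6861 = 7019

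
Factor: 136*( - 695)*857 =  - 81003640=-2^3* 5^1*17^1*139^1 *857^1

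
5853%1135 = 178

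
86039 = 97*887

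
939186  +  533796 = 1472982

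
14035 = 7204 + 6831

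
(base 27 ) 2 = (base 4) 2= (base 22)2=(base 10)2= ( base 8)2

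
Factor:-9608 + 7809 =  -7^1*257^1 = - 1799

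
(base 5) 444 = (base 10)124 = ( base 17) 75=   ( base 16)7c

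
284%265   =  19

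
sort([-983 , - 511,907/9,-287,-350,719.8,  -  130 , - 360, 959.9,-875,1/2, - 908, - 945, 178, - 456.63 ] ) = [ - 983, -945, - 908,-875, - 511,-456.63, - 360 ,- 350,-287, - 130,1/2, 907/9,178, 719.8, 959.9] 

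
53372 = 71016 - 17644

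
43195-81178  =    -  37983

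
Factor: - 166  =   - 2^1*83^1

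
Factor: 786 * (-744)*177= - 103506768 = -2^4*3^3*31^1*59^1 * 131^1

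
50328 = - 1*( - 50328)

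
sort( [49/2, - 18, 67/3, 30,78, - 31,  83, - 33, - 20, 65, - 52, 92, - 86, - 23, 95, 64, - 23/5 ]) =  [ - 86,- 52, - 33, - 31, - 23, - 20, - 18, - 23/5, 67/3,49/2, 30 , 64, 65, 78, 83 , 92, 95 ] 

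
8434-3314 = 5120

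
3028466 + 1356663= 4385129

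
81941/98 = 81941/98 = 836.13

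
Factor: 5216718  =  2^1*3^1*13^1*47^1*1423^1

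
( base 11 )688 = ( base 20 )212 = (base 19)255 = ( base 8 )1466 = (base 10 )822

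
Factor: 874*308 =2^3*7^1*11^1*19^1*23^1 = 269192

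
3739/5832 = 3739/5832= 0.64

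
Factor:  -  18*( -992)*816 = 14570496 = 2^10*3^3*17^1*31^1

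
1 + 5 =6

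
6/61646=3/30823 = 0.00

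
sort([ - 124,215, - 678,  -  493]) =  [ - 678, - 493, - 124, 215 ]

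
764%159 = 128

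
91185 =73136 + 18049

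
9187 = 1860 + 7327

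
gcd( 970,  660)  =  10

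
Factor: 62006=2^1*7^1*43^1*103^1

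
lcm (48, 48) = 48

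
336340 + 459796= 796136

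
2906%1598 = 1308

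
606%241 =124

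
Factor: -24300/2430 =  - 2^1*5^1  =  - 10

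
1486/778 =743/389 = 1.91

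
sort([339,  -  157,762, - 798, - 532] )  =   [ -798,  -  532, - 157,339, 762] 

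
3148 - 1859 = 1289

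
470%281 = 189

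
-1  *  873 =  - 873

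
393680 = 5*78736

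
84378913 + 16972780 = 101351693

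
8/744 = 1/93= 0.01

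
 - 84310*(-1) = 84310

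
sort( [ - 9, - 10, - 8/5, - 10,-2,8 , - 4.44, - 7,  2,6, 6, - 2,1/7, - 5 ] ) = [ - 10, - 10, - 9, - 7, - 5,- 4.44, - 2, - 2,  -  8/5,1/7,2,6, 6, 8 ]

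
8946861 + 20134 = 8966995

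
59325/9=19775/3= 6591.67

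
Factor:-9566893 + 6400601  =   - 2^2*791573^1 = - 3166292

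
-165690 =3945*( - 42 ) 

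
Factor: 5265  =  3^4*5^1*13^1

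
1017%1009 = 8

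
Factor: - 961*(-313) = 300793 = 31^2 *313^1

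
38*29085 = 1105230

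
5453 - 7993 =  - 2540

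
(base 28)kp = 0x249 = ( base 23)12a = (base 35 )gp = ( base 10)585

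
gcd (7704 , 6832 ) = 8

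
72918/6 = 12153 = 12153.00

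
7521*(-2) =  - 15042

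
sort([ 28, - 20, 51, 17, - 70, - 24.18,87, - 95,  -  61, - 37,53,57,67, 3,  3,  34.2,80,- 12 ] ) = [ - 95, - 70,  -  61, - 37, - 24.18, - 20, - 12,3,  3 , 17, 28, 34.2, 51, 53, 57, 67, 80,  87]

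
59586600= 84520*705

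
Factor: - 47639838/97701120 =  - 7939973/16283520 = - 2^( - 7)*3^( - 2)*5^( - 1 )*11^( - 1)*257^( - 1)*383^1 * 20731^1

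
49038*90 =4413420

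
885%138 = 57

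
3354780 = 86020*39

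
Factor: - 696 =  - 2^3*3^1*29^1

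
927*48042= 44534934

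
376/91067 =376/91067 = 0.00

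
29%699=29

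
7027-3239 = 3788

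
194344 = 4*48586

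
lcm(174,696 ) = 696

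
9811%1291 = 774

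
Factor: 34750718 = 2^1*17375359^1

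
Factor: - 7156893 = -3^1*557^1 * 4283^1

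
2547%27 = 9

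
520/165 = 3+5/33= 3.15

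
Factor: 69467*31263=3^1*17^1*613^1 * 69467^1=2171746821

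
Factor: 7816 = 2^3 *977^1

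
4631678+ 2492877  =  7124555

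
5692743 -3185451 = 2507292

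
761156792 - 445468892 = 315687900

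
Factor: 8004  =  2^2*3^1*23^1*29^1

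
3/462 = 1/154 = 0.01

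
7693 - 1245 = 6448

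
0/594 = 0 = 0.00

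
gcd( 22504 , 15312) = 232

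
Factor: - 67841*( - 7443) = 3^2 * 179^1 * 379^1*827^1 = 504940563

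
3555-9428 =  -5873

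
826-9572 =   -  8746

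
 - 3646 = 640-4286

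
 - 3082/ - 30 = 102 + 11/15=102.73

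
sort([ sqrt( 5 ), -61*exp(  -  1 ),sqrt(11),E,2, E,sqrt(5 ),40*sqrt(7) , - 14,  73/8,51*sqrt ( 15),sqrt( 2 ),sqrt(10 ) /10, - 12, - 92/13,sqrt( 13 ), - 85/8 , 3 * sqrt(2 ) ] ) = [ - 61*exp( - 1 ), - 14, - 12, - 85/8, - 92/13,sqrt(  10)/10,sqrt( 2 ), 2, sqrt( 5 ),sqrt(5),E,E,sqrt(11 ),sqrt ( 13),3*sqrt( 2 ) , 73/8,40*sqrt(7 ),51*sqrt( 15 )]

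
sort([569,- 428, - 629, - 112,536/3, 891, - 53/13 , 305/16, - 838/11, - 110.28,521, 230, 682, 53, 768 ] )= [ - 629, - 428,-112, - 110.28, - 838/11, - 53/13, 305/16, 53, 536/3,230, 521,569,682 , 768,  891] 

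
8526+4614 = 13140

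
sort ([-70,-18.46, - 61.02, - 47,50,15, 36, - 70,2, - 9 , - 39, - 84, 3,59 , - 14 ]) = [ - 84, - 70, - 70,-61.02,-47,-39,  -  18.46, - 14, - 9,2,3,15,36,  50,59] 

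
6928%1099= 334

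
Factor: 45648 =2^4*3^2*317^1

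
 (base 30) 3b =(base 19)56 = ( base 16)65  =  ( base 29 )3e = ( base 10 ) 101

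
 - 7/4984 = -1/712 = -  0.00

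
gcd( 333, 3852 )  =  9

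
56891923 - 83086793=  - 26194870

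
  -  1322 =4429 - 5751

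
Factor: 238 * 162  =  2^2*3^4*7^1*17^1 =38556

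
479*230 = 110170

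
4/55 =4/55 = 0.07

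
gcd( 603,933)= 3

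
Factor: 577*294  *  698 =118407324=2^2 * 3^1*7^2*349^1*577^1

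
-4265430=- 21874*195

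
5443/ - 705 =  - 5443/705 = - 7.72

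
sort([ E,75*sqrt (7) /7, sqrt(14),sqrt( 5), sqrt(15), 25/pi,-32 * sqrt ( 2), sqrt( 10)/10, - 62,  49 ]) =[ - 62 ,-32*sqrt( 2)  ,  sqrt ( 10 ) /10,sqrt( 5),E, sqrt( 14 ),sqrt( 15 ),25/pi,75*sqrt (7 )/7, 49 ] 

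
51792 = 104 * 498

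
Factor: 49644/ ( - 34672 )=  -2^( - 2) * 3^2*7^1*11^(- 1) = - 63/44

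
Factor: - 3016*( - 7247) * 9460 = 206766765920 = 2^5 *5^1 * 11^1*13^1*29^1*43^1*7247^1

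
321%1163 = 321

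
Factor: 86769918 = 2^1*3^2*1279^1*3769^1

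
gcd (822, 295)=1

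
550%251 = 48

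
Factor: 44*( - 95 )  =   - 2^2*5^1 * 11^1*19^1 =-4180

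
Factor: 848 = 2^4*53^1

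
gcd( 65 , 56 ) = 1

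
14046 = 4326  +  9720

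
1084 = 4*271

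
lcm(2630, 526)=2630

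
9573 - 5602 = 3971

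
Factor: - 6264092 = - 2^2*17^1*92119^1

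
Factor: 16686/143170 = 81/695 = 3^4*5^ (- 1)*139^( - 1 )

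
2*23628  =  47256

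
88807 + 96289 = 185096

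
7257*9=65313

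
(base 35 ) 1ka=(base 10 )1935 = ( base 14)9c3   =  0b11110001111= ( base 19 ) 56G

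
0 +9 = 9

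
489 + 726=1215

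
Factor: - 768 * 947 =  - 727296  =  - 2^8*3^1*947^1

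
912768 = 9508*96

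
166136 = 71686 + 94450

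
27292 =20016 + 7276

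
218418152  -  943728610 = -725310458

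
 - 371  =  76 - 447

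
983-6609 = -5626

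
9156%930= 786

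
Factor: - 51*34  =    -  2^1*3^1 * 17^2 = - 1734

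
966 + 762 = 1728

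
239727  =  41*5847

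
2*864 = 1728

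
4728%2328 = 72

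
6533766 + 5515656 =12049422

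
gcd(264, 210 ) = 6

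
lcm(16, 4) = 16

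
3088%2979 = 109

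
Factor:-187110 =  - 2^1*3^5*5^1*7^1*11^1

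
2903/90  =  32 + 23/90 = 32.26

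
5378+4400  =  9778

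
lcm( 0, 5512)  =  0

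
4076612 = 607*6716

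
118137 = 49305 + 68832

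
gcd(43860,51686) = 86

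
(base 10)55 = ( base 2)110111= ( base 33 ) 1m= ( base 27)21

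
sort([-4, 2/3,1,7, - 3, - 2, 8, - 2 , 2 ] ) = [ - 4, - 3, - 2, - 2,2/3, 1,2, 7, 8]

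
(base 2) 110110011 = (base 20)11F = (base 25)HA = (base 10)435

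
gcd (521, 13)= 1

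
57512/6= 28756/3  =  9585.33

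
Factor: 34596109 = 547^1*63247^1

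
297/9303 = 99/3101 = 0.03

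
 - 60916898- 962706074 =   -  1023622972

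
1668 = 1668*1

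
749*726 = 543774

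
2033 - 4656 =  - 2623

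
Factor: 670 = 2^1*5^1*67^1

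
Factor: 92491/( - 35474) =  - 2^( - 1)*7^1*73^1*181^1*17737^( - 1)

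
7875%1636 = 1331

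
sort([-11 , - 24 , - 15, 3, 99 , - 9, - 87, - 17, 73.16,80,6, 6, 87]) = [ - 87 , - 24, - 17 , - 15, - 11, - 9, 3, 6, 6,73.16, 80, 87,99 ]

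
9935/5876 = 9935/5876 = 1.69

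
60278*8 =482224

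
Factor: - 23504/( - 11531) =2^4*113^1*887^( -1 )=1808/887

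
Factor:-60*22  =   - 1320 = -2^3*3^1*5^1*11^1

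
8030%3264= 1502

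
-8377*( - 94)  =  787438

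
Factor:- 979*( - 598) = 585442 = 2^1* 11^1*13^1*23^1*89^1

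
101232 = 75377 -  - 25855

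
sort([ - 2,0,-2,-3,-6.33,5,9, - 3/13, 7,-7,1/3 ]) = [ - 7, - 6.33, -3, -2, - 2,-3/13, 0,1/3,  5, 7, 9 ] 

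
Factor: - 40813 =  - 40813^1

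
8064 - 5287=2777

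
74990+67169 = 142159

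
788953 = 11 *71723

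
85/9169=85/9169=0.01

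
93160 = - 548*( - 170 ) 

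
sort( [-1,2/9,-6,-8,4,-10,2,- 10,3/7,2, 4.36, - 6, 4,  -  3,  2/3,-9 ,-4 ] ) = [ - 10, - 10, - 9, - 8, - 6,-6,- 4, - 3,-1 , 2/9,3/7, 2/3 , 2, 2, 4,4, 4.36 ] 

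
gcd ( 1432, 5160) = 8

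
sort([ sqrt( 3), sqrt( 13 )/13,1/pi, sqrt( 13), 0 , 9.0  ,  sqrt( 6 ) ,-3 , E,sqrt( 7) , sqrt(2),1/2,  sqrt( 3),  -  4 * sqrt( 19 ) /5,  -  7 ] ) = [ - 7,-4 * sqrt ( 19 ) /5, - 3,0, sqrt ( 13 ) /13,1/pi,1/2,  sqrt(2 ) , sqrt( 3),  sqrt (3 ), sqrt( 6), sqrt( 7) , E,sqrt (13 ), 9.0]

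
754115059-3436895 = 750678164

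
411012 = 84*4893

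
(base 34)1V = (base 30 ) 25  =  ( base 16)41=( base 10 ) 65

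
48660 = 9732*5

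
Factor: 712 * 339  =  2^3*3^1*89^1*113^1 = 241368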